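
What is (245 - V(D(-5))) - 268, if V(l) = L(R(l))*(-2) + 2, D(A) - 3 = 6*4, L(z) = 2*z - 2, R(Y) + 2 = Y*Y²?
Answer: 78695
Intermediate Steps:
R(Y) = -2 + Y³ (R(Y) = -2 + Y*Y² = -2 + Y³)
L(z) = -2 + 2*z
D(A) = 27 (D(A) = 3 + 6*4 = 3 + 24 = 27)
V(l) = 14 - 4*l³ (V(l) = (-2 + 2*(-2 + l³))*(-2) + 2 = (-2 + (-4 + 2*l³))*(-2) + 2 = (-6 + 2*l³)*(-2) + 2 = (12 - 4*l³) + 2 = 14 - 4*l³)
(245 - V(D(-5))) - 268 = (245 - (14 - 4*27³)) - 268 = (245 - (14 - 4*19683)) - 268 = (245 - (14 - 78732)) - 268 = (245 - 1*(-78718)) - 268 = (245 + 78718) - 268 = 78963 - 268 = 78695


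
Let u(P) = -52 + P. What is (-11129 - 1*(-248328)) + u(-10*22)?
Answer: 236927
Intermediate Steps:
(-11129 - 1*(-248328)) + u(-10*22) = (-11129 - 1*(-248328)) + (-52 - 10*22) = (-11129 + 248328) + (-52 - 220) = 237199 - 272 = 236927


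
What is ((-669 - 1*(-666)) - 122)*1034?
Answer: -129250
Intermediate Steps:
((-669 - 1*(-666)) - 122)*1034 = ((-669 + 666) - 122)*1034 = (-3 - 122)*1034 = -125*1034 = -129250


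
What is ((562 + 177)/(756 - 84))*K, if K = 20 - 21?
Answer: -739/672 ≈ -1.0997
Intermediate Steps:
K = -1
((562 + 177)/(756 - 84))*K = ((562 + 177)/(756 - 84))*(-1) = (739/672)*(-1) = -739/672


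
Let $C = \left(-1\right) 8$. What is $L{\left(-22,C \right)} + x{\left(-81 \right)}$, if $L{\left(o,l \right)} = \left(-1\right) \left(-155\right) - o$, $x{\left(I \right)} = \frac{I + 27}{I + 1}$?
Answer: $\frac{7107}{40} \approx 177.68$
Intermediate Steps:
$x{\left(I \right)} = \frac{27 + I}{1 + I}$
$C = -8$
$L{\left(o,l \right)} = 155 - o$
$L{\left(-22,C \right)} + x{\left(-81 \right)} = \left(155 - -22\right) + \frac{27 - 81}{1 - 81} = \left(155 + 22\right) + \frac{1}{-80} \left(-54\right) = 177 - - \frac{27}{40} = 177 + \frac{27}{40} = \frac{7107}{40}$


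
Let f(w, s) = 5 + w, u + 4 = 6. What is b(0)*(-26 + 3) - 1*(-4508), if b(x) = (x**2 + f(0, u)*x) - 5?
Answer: 4623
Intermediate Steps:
u = 2 (u = -4 + 6 = 2)
b(x) = -5 + x**2 + 5*x (b(x) = (x**2 + (5 + 0)*x) - 5 = (x**2 + 5*x) - 5 = -5 + x**2 + 5*x)
b(0)*(-26 + 3) - 1*(-4508) = (-5 + 0**2 + 5*0)*(-26 + 3) - 1*(-4508) = (-5 + 0 + 0)*(-23) + 4508 = -5*(-23) + 4508 = 115 + 4508 = 4623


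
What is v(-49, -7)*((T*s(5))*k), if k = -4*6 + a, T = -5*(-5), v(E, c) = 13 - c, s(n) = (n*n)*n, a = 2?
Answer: -1375000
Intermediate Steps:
s(n) = n**3 (s(n) = n**2*n = n**3)
T = 25
k = -22 (k = -4*6 + 2 = -24 + 2 = -22)
v(-49, -7)*((T*s(5))*k) = (13 - 1*(-7))*((25*5**3)*(-22)) = (13 + 7)*((25*125)*(-22)) = 20*(3125*(-22)) = 20*(-68750) = -1375000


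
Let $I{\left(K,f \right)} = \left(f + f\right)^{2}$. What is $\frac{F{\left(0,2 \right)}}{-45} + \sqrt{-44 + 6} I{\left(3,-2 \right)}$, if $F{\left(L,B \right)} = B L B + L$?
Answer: $16 i \sqrt{38} \approx 98.631 i$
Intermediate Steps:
$F{\left(L,B \right)} = L + L B^{2}$ ($F{\left(L,B \right)} = L B^{2} + L = L + L B^{2}$)
$I{\left(K,f \right)} = 4 f^{2}$ ($I{\left(K,f \right)} = \left(2 f\right)^{2} = 4 f^{2}$)
$\frac{F{\left(0,2 \right)}}{-45} + \sqrt{-44 + 6} I{\left(3,-2 \right)} = \frac{0 \left(1 + 2^{2}\right)}{-45} + \sqrt{-44 + 6} \cdot 4 \left(-2\right)^{2} = 0 \left(1 + 4\right) \left(- \frac{1}{45}\right) + \sqrt{-38} \cdot 4 \cdot 4 = 0 \cdot 5 \left(- \frac{1}{45}\right) + i \sqrt{38} \cdot 16 = 0 \left(- \frac{1}{45}\right) + 16 i \sqrt{38} = 0 + 16 i \sqrt{38} = 16 i \sqrt{38}$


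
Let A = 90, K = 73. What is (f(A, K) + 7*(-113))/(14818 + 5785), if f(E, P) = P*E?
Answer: 5779/20603 ≈ 0.28049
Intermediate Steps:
f(E, P) = E*P
(f(A, K) + 7*(-113))/(14818 + 5785) = (90*73 + 7*(-113))/(14818 + 5785) = (6570 - 791)/20603 = 5779*(1/20603) = 5779/20603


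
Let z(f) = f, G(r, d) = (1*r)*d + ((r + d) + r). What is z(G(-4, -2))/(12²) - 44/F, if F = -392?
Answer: 347/3528 ≈ 0.098356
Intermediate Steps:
G(r, d) = d + 2*r + d*r (G(r, d) = r*d + ((d + r) + r) = d*r + (d + 2*r) = d + 2*r + d*r)
z(G(-4, -2))/(12²) - 44/F = (-2 + 2*(-4) - 2*(-4))/(12²) - 44/(-392) = (-2 - 8 + 8)/144 - 44*(-1/392) = -2*1/144 + 11/98 = -1/72 + 11/98 = 347/3528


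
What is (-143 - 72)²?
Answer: 46225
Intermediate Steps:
(-143 - 72)² = (-215)² = 46225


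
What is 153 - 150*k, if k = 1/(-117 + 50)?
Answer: 10401/67 ≈ 155.24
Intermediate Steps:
k = -1/67 (k = 1/(-67) = -1/67 ≈ -0.014925)
153 - 150*k = 153 - 150*(-1/67) = 153 + 150/67 = 10401/67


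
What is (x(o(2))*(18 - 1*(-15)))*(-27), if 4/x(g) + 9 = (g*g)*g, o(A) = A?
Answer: 3564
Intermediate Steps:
x(g) = 4/(-9 + g**3) (x(g) = 4/(-9 + (g*g)*g) = 4/(-9 + g**2*g) = 4/(-9 + g**3))
(x(o(2))*(18 - 1*(-15)))*(-27) = ((4/(-9 + 2**3))*(18 - 1*(-15)))*(-27) = ((4/(-9 + 8))*(18 + 15))*(-27) = ((4/(-1))*33)*(-27) = ((4*(-1))*33)*(-27) = -4*33*(-27) = -132*(-27) = 3564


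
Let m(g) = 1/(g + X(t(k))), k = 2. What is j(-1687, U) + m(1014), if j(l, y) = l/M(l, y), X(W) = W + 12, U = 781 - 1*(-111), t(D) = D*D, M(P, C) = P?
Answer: 1031/1030 ≈ 1.0010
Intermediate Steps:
t(D) = D²
U = 892 (U = 781 + 111 = 892)
X(W) = 12 + W
j(l, y) = 1 (j(l, y) = l/l = 1)
m(g) = 1/(16 + g) (m(g) = 1/(g + (12 + 2²)) = 1/(g + (12 + 4)) = 1/(g + 16) = 1/(16 + g))
j(-1687, U) + m(1014) = 1 + 1/(16 + 1014) = 1 + 1/1030 = 1031/1030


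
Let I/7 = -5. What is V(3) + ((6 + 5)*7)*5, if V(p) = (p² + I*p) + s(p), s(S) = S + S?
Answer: 295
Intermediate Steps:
I = -35 (I = 7*(-5) = -35)
s(S) = 2*S
V(p) = p² - 33*p (V(p) = (p² - 35*p) + 2*p = p² - 33*p)
V(3) + ((6 + 5)*7)*5 = 3*(-33 + 3) + ((6 + 5)*7)*5 = 3*(-30) + (11*7)*5 = -90 + 77*5 = -90 + 385 = 295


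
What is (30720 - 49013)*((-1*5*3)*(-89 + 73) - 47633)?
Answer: 866960149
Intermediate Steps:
(30720 - 49013)*((-1*5*3)*(-89 + 73) - 47633) = -18293*(-5*3*(-16) - 47633) = -18293*(-15*(-16) - 47633) = -18293*(240 - 47633) = -18293*(-47393) = 866960149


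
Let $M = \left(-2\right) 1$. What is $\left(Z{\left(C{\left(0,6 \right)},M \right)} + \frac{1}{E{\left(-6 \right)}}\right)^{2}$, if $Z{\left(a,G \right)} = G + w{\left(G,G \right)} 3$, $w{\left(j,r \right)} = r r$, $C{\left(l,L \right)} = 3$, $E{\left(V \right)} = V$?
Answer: $\frac{3481}{36} \approx 96.694$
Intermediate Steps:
$M = -2$
$w{\left(j,r \right)} = r^{2}$
$Z{\left(a,G \right)} = G + 3 G^{2}$ ($Z{\left(a,G \right)} = G + G^{2} \cdot 3 = G + 3 G^{2}$)
$\left(Z{\left(C{\left(0,6 \right)},M \right)} + \frac{1}{E{\left(-6 \right)}}\right)^{2} = \left(- 2 \left(1 + 3 \left(-2\right)\right) + \frac{1}{-6}\right)^{2} = \left(- 2 \left(1 - 6\right) - \frac{1}{6}\right)^{2} = \left(\left(-2\right) \left(-5\right) - \frac{1}{6}\right)^{2} = \left(10 - \frac{1}{6}\right)^{2} = \left(\frac{59}{6}\right)^{2} = \frac{3481}{36}$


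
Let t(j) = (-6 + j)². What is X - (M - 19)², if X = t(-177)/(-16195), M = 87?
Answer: -74919169/16195 ≈ -4626.1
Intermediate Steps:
X = -33489/16195 (X = (-6 - 177)²/(-16195) = (-183)²*(-1/16195) = 33489*(-1/16195) = -33489/16195 ≈ -2.0679)
X - (M - 19)² = -33489/16195 - (87 - 19)² = -33489/16195 - 1*68² = -33489/16195 - 1*4624 = -33489/16195 - 4624 = -74919169/16195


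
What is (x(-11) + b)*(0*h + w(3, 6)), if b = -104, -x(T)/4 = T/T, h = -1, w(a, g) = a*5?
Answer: -1620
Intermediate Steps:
w(a, g) = 5*a
x(T) = -4 (x(T) = -4*T/T = -4*1 = -4)
(x(-11) + b)*(0*h + w(3, 6)) = (-4 - 104)*(0*(-1) + 5*3) = -108*(0 + 15) = -108*15 = -1620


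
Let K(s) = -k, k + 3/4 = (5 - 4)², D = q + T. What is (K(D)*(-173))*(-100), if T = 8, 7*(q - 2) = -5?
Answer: -4325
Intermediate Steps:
q = 9/7 (q = 2 + (⅐)*(-5) = 2 - 5/7 = 9/7 ≈ 1.2857)
D = 65/7 (D = 9/7 + 8 = 65/7 ≈ 9.2857)
k = ¼ (k = -¾ + (5 - 4)² = -¾ + 1² = -¾ + 1 = ¼ ≈ 0.25000)
K(s) = -¼ (K(s) = -1*¼ = -¼)
(K(D)*(-173))*(-100) = -¼*(-173)*(-100) = (173/4)*(-100) = -4325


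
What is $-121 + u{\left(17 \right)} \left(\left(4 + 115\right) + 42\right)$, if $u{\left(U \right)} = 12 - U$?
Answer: $-926$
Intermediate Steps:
$-121 + u{\left(17 \right)} \left(\left(4 + 115\right) + 42\right) = -121 + \left(12 - 17\right) \left(\left(4 + 115\right) + 42\right) = -121 + \left(12 - 17\right) \left(119 + 42\right) = -121 - 805 = -926$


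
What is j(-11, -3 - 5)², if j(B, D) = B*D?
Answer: 7744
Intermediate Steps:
j(-11, -3 - 5)² = (-11*(-3 - 5))² = (-11*(-8))² = 88² = 7744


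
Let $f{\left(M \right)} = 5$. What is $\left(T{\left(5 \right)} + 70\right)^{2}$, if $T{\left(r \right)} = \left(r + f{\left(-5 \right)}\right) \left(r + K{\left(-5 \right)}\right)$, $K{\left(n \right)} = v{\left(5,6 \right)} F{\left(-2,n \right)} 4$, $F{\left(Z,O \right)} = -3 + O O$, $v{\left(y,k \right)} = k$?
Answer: $29160000$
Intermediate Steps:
$F{\left(Z,O \right)} = -3 + O^{2}$
$K{\left(n \right)} = -72 + 24 n^{2}$ ($K{\left(n \right)} = 6 \left(-3 + n^{2}\right) 4 = \left(-18 + 6 n^{2}\right) 4 = -72 + 24 n^{2}$)
$T{\left(r \right)} = \left(5 + r\right) \left(528 + r\right)$ ($T{\left(r \right)} = \left(r + 5\right) \left(r - \left(72 - 24 \left(-5\right)^{2}\right)\right) = \left(5 + r\right) \left(r + \left(-72 + 24 \cdot 25\right)\right) = \left(5 + r\right) \left(r + \left(-72 + 600\right)\right) = \left(5 + r\right) \left(r + 528\right) = \left(5 + r\right) \left(528 + r\right)$)
$\left(T{\left(5 \right)} + 70\right)^{2} = \left(\left(2640 + 5^{2} + 533 \cdot 5\right) + 70\right)^{2} = \left(\left(2640 + 25 + 2665\right) + 70\right)^{2} = \left(5330 + 70\right)^{2} = 5400^{2} = 29160000$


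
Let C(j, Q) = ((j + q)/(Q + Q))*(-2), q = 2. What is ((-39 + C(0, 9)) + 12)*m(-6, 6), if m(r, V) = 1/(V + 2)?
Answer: -245/72 ≈ -3.4028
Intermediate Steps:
m(r, V) = 1/(2 + V)
C(j, Q) = -(2 + j)/Q (C(j, Q) = ((j + 2)/(Q + Q))*(-2) = ((2 + j)/((2*Q)))*(-2) = ((2 + j)*(1/(2*Q)))*(-2) = ((2 + j)/(2*Q))*(-2) = -(2 + j)/Q)
((-39 + C(0, 9)) + 12)*m(-6, 6) = ((-39 + (-2 - 1*0)/9) + 12)/(2 + 6) = ((-39 + (-2 + 0)/9) + 12)/8 = ((-39 + (⅑)*(-2)) + 12)*(⅛) = ((-39 - 2/9) + 12)*(⅛) = (-353/9 + 12)*(⅛) = -245/9*⅛ = -245/72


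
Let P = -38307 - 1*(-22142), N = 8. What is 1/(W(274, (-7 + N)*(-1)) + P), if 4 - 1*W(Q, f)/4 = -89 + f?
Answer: -1/15789 ≈ -6.3335e-5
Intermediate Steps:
W(Q, f) = 372 - 4*f (W(Q, f) = 16 - 4*(-89 + f) = 16 + (356 - 4*f) = 372 - 4*f)
P = -16165 (P = -38307 + 22142 = -16165)
1/(W(274, (-7 + N)*(-1)) + P) = 1/((372 - 4*(-7 + 8)*(-1)) - 16165) = 1/((372 - 4*(-1)) - 16165) = 1/((372 + 4) - 16165) = 1/(376 - 16165) = 1/(-15789) = -1/15789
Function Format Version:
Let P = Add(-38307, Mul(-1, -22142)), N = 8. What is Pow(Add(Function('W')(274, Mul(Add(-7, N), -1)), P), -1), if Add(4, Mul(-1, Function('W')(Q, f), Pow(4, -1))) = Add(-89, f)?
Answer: Rational(-1, 15789) ≈ -6.3335e-5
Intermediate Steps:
Function('W')(Q, f) = Add(372, Mul(-4, f)) (Function('W')(Q, f) = Add(16, Mul(-4, Add(-89, f))) = Add(16, Add(356, Mul(-4, f))) = Add(372, Mul(-4, f)))
P = -16165 (P = Add(-38307, 22142) = -16165)
Pow(Add(Function('W')(274, Mul(Add(-7, N), -1)), P), -1) = Pow(Add(Add(372, Mul(-4, Mul(Add(-7, 8), -1))), -16165), -1) = Pow(Add(Add(372, Mul(-4, Mul(1, -1))), -16165), -1) = Pow(Add(Add(372, Mul(-4, -1)), -16165), -1) = Pow(Add(Add(372, 4), -16165), -1) = Pow(Add(376, -16165), -1) = Pow(-15789, -1) = Rational(-1, 15789)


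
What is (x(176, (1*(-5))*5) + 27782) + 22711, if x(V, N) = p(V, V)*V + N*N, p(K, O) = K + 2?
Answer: 82446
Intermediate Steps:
p(K, O) = 2 + K
x(V, N) = N² + V*(2 + V) (x(V, N) = (2 + V)*V + N*N = V*(2 + V) + N² = N² + V*(2 + V))
(x(176, (1*(-5))*5) + 27782) + 22711 = ((((1*(-5))*5)² + 176*(2 + 176)) + 27782) + 22711 = (((-5*5)² + 176*178) + 27782) + 22711 = (((-25)² + 31328) + 27782) + 22711 = ((625 + 31328) + 27782) + 22711 = (31953 + 27782) + 22711 = 59735 + 22711 = 82446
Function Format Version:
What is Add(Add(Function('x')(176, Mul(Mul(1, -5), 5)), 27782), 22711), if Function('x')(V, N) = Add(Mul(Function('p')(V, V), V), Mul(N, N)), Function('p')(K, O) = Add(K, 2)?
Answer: 82446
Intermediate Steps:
Function('p')(K, O) = Add(2, K)
Function('x')(V, N) = Add(Pow(N, 2), Mul(V, Add(2, V))) (Function('x')(V, N) = Add(Mul(Add(2, V), V), Mul(N, N)) = Add(Mul(V, Add(2, V)), Pow(N, 2)) = Add(Pow(N, 2), Mul(V, Add(2, V))))
Add(Add(Function('x')(176, Mul(Mul(1, -5), 5)), 27782), 22711) = Add(Add(Add(Pow(Mul(Mul(1, -5), 5), 2), Mul(176, Add(2, 176))), 27782), 22711) = Add(Add(Add(Pow(Mul(-5, 5), 2), Mul(176, 178)), 27782), 22711) = Add(Add(Add(Pow(-25, 2), 31328), 27782), 22711) = Add(Add(Add(625, 31328), 27782), 22711) = Add(Add(31953, 27782), 22711) = Add(59735, 22711) = 82446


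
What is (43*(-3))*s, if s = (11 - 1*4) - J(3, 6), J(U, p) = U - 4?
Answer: -1032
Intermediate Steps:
J(U, p) = -4 + U
s = 8 (s = (11 - 1*4) - (-4 + 3) = (11 - 4) - 1*(-1) = 7 + 1 = 8)
(43*(-3))*s = (43*(-3))*8 = -129*8 = -1032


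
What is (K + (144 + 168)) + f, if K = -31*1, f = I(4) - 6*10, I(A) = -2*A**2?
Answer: 189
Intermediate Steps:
f = -92 (f = -2*4**2 - 6*10 = -2*16 - 60 = -32 - 60 = -92)
K = -31
(K + (144 + 168)) + f = (-31 + (144 + 168)) - 92 = (-31 + 312) - 92 = 281 - 92 = 189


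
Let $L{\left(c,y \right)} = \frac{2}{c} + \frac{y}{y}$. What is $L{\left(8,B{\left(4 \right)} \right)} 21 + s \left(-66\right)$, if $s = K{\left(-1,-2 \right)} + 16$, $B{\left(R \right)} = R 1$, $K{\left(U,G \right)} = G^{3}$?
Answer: $- \frac{2007}{4} \approx -501.75$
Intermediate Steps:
$B{\left(R \right)} = R$
$s = 8$ ($s = \left(-2\right)^{3} + 16 = -8 + 16 = 8$)
$L{\left(c,y \right)} = 1 + \frac{2}{c}$ ($L{\left(c,y \right)} = \frac{2}{c} + 1 = 1 + \frac{2}{c}$)
$L{\left(8,B{\left(4 \right)} \right)} 21 + s \left(-66\right) = \frac{2 + 8}{8} \cdot 21 + 8 \left(-66\right) = \frac{1}{8} \cdot 10 \cdot 21 - 528 = \frac{5}{4} \cdot 21 - 528 = \frac{105}{4} - 528 = - \frac{2007}{4}$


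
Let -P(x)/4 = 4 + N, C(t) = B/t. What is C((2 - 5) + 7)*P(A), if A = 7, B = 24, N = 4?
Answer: -192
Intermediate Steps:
C(t) = 24/t
P(x) = -32 (P(x) = -4*(4 + 4) = -4*8 = -32)
C((2 - 5) + 7)*P(A) = (24/((2 - 5) + 7))*(-32) = (24/(-3 + 7))*(-32) = (24/4)*(-32) = (24*(¼))*(-32) = 6*(-32) = -192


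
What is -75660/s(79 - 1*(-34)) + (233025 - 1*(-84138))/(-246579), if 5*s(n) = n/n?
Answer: -31093717621/82193 ≈ -3.7830e+5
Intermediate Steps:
s(n) = 1/5 (s(n) = (n/n)/5 = (1/5)*1 = 1/5)
-75660/s(79 - 1*(-34)) + (233025 - 1*(-84138))/(-246579) = -75660/1/5 + (233025 - 1*(-84138))/(-246579) = -75660*5 + (233025 + 84138)*(-1/246579) = -378300 + 317163*(-1/246579) = -378300 - 105721/82193 = -31093717621/82193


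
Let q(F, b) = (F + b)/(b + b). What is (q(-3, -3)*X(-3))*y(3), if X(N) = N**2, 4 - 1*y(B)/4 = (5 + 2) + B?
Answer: -216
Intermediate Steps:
y(B) = -12 - 4*B (y(B) = 16 - 4*((5 + 2) + B) = 16 - 4*(7 + B) = 16 + (-28 - 4*B) = -12 - 4*B)
q(F, b) = (F + b)/(2*b) (q(F, b) = (F + b)/((2*b)) = (F + b)*(1/(2*b)) = (F + b)/(2*b))
(q(-3, -3)*X(-3))*y(3) = (((1/2)*(-3 - 3)/(-3))*(-3)**2)*(-12 - 4*3) = (((1/2)*(-1/3)*(-6))*9)*(-12 - 12) = (1*9)*(-24) = 9*(-24) = -216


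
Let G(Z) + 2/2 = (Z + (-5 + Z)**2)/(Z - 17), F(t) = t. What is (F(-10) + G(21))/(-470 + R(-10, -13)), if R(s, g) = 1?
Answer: -233/1876 ≈ -0.12420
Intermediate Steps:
G(Z) = -1 + (Z + (-5 + Z)**2)/(-17 + Z) (G(Z) = -1 + (Z + (-5 + Z)**2)/(Z - 17) = -1 + (Z + (-5 + Z)**2)/(-17 + Z))
(F(-10) + G(21))/(-470 + R(-10, -13)) = (-10 + (17 + (-5 + 21)**2)/(-17 + 21))/(-470 + 1) = (-10 + (17 + 16**2)/4)/(-469) = (-10 + (17 + 256)/4)*(-1/469) = (-10 + (1/4)*273)*(-1/469) = (-10 + 273/4)*(-1/469) = (233/4)*(-1/469) = -233/1876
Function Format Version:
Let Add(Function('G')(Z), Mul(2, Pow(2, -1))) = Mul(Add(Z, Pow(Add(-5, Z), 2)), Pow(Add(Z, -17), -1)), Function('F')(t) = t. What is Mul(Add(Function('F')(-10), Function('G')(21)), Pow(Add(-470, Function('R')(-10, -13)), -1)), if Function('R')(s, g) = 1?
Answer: Rational(-233, 1876) ≈ -0.12420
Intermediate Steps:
Function('G')(Z) = Add(-1, Mul(Pow(Add(-17, Z), -1), Add(Z, Pow(Add(-5, Z), 2)))) (Function('G')(Z) = Add(-1, Mul(Add(Z, Pow(Add(-5, Z), 2)), Pow(Add(Z, -17), -1))) = Add(-1, Mul(Add(Z, Pow(Add(-5, Z), 2)), Pow(Add(-17, Z), -1))) = Add(-1, Mul(Pow(Add(-17, Z), -1), Add(Z, Pow(Add(-5, Z), 2)))))
Mul(Add(Function('F')(-10), Function('G')(21)), Pow(Add(-470, Function('R')(-10, -13)), -1)) = Mul(Add(-10, Mul(Pow(Add(-17, 21), -1), Add(17, Pow(Add(-5, 21), 2)))), Pow(Add(-470, 1), -1)) = Mul(Add(-10, Mul(Pow(4, -1), Add(17, Pow(16, 2)))), Pow(-469, -1)) = Mul(Add(-10, Mul(Rational(1, 4), Add(17, 256))), Rational(-1, 469)) = Mul(Add(-10, Mul(Rational(1, 4), 273)), Rational(-1, 469)) = Mul(Add(-10, Rational(273, 4)), Rational(-1, 469)) = Mul(Rational(233, 4), Rational(-1, 469)) = Rational(-233, 1876)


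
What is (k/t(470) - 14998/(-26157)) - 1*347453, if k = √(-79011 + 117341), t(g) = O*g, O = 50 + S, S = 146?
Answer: -9088313123/26157 + √38330/92120 ≈ -3.4745e+5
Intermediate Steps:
O = 196 (O = 50 + 146 = 196)
t(g) = 196*g
k = √38330 ≈ 195.78
(k/t(470) - 14998/(-26157)) - 1*347453 = (√38330/((196*470)) - 14998/(-26157)) - 1*347453 = (√38330/92120 - 14998*(-1/26157)) - 347453 = (√38330*(1/92120) + 14998/26157) - 347453 = (√38330/92120 + 14998/26157) - 347453 = (14998/26157 + √38330/92120) - 347453 = -9088313123/26157 + √38330/92120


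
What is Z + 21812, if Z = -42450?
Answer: -20638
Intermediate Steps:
Z + 21812 = -42450 + 21812 = -20638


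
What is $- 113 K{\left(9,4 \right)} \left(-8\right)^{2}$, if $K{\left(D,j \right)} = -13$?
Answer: $94016$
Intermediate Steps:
$- 113 K{\left(9,4 \right)} \left(-8\right)^{2} = \left(-113\right) \left(-13\right) \left(-8\right)^{2} = 1469 \cdot 64 = 94016$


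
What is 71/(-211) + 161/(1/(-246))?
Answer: -8356937/211 ≈ -39606.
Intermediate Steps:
71/(-211) + 161/(1/(-246)) = 71*(-1/211) + 161/(-1/246) = -71/211 + 161*(-246) = -71/211 - 39606 = -8356937/211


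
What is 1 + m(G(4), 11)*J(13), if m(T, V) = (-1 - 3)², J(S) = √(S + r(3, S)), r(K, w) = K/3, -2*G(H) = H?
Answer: 1 + 16*√14 ≈ 60.867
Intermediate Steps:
G(H) = -H/2
r(K, w) = K/3 (r(K, w) = K*(⅓) = K/3)
J(S) = √(1 + S) (J(S) = √(S + (⅓)*3) = √(S + 1) = √(1 + S))
m(T, V) = 16 (m(T, V) = (-4)² = 16)
1 + m(G(4), 11)*J(13) = 1 + 16*√(1 + 13) = 1 + 16*√14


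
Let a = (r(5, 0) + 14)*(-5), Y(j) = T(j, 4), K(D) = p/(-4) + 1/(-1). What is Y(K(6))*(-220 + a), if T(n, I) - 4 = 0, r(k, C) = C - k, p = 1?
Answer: -1060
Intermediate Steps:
K(D) = -5/4 (K(D) = 1/(-4) + 1/(-1) = 1*(-1/4) + 1*(-1) = -1/4 - 1 = -5/4)
T(n, I) = 4 (T(n, I) = 4 + 0 = 4)
Y(j) = 4
a = -45 (a = ((0 - 1*5) + 14)*(-5) = ((0 - 5) + 14)*(-5) = (-5 + 14)*(-5) = 9*(-5) = -45)
Y(K(6))*(-220 + a) = 4*(-220 - 45) = 4*(-265) = -1060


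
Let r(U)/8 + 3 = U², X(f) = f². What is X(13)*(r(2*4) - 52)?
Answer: 73684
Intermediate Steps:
r(U) = -24 + 8*U²
X(13)*(r(2*4) - 52) = 13²*((-24 + 8*(2*4)²) - 52) = 169*((-24 + 8*8²) - 52) = 169*((-24 + 8*64) - 52) = 169*((-24 + 512) - 52) = 169*(488 - 52) = 169*436 = 73684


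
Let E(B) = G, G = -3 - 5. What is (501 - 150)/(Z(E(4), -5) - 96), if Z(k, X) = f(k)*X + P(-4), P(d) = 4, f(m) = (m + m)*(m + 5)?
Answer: -351/332 ≈ -1.0572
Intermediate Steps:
G = -8
f(m) = 2*m*(5 + m) (f(m) = (2*m)*(5 + m) = 2*m*(5 + m))
E(B) = -8
Z(k, X) = 4 + 2*X*k*(5 + k) (Z(k, X) = (2*k*(5 + k))*X + 4 = 2*X*k*(5 + k) + 4 = 4 + 2*X*k*(5 + k))
(501 - 150)/(Z(E(4), -5) - 96) = (501 - 150)/((4 + 2*(-5)*(-8)*(5 - 8)) - 96) = 351/((4 + 2*(-5)*(-8)*(-3)) - 96) = 351/((4 - 240) - 96) = 351/(-236 - 96) = 351/(-332) = 351*(-1/332) = -351/332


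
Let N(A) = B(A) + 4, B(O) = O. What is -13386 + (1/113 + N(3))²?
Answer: -170298570/12769 ≈ -13337.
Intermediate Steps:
N(A) = 4 + A (N(A) = A + 4 = 4 + A)
-13386 + (1/113 + N(3))² = -13386 + (1/113 + (4 + 3))² = -13386 + (1/113 + 7)² = -13386 + (792/113)² = -13386 + 627264/12769 = -170298570/12769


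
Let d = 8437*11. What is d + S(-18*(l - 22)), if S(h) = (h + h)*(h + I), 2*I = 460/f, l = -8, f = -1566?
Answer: 19599603/29 ≈ 6.7585e+5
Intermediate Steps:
I = -115/783 (I = (460/(-1566))/2 = (460*(-1/1566))/2 = (½)*(-230/783) = -115/783 ≈ -0.14687)
d = 92807
S(h) = 2*h*(-115/783 + h) (S(h) = (h + h)*(h - 115/783) = (2*h)*(-115/783 + h) = 2*h*(-115/783 + h))
d + S(-18*(l - 22)) = 92807 + 2*(-18*(-8 - 22))*(-115 + 783*(-18*(-8 - 22)))/783 = 92807 + 2*(-18*(-30))*(-115 + 783*(-18*(-30)))/783 = 92807 + (2/783)*540*(-115 + 783*540) = 92807 + (2/783)*540*(-115 + 422820) = 92807 + (2/783)*540*422705 = 92807 + 16908200/29 = 19599603/29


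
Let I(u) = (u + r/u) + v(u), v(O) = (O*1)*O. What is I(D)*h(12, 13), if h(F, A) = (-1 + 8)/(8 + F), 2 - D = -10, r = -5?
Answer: 13069/240 ≈ 54.454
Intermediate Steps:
D = 12 (D = 2 - 1*(-10) = 2 + 10 = 12)
h(F, A) = 7/(8 + F)
v(O) = O² (v(O) = O*O = O²)
I(u) = u + u² - 5/u (I(u) = (u - 5/u) + u² = u + u² - 5/u)
I(D)*h(12, 13) = (12 + 12² - 5/12)*(7/(8 + 12)) = (12 + 144 - 5*1/12)*(7/20) = (12 + 144 - 5/12)*(7*(1/20)) = (1867/12)*(7/20) = 13069/240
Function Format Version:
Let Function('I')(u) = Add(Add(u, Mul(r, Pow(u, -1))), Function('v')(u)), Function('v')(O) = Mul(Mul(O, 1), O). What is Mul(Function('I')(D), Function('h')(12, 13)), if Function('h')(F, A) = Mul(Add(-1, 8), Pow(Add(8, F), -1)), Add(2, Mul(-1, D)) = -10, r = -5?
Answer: Rational(13069, 240) ≈ 54.454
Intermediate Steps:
D = 12 (D = Add(2, Mul(-1, -10)) = Add(2, 10) = 12)
Function('h')(F, A) = Mul(7, Pow(Add(8, F), -1))
Function('v')(O) = Pow(O, 2) (Function('v')(O) = Mul(O, O) = Pow(O, 2))
Function('I')(u) = Add(u, Pow(u, 2), Mul(-5, Pow(u, -1))) (Function('I')(u) = Add(Add(u, Mul(-5, Pow(u, -1))), Pow(u, 2)) = Add(u, Pow(u, 2), Mul(-5, Pow(u, -1))))
Mul(Function('I')(D), Function('h')(12, 13)) = Mul(Add(12, Pow(12, 2), Mul(-5, Pow(12, -1))), Mul(7, Pow(Add(8, 12), -1))) = Mul(Add(12, 144, Mul(-5, Rational(1, 12))), Mul(7, Pow(20, -1))) = Mul(Add(12, 144, Rational(-5, 12)), Mul(7, Rational(1, 20))) = Mul(Rational(1867, 12), Rational(7, 20)) = Rational(13069, 240)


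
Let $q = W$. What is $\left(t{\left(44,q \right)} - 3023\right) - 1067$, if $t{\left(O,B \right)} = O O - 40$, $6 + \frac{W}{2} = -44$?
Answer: $-2194$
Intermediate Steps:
$W = -100$ ($W = -12 + 2 \left(-44\right) = -12 - 88 = -100$)
$q = -100$
$t{\left(O,B \right)} = -40 + O^{2}$ ($t{\left(O,B \right)} = O^{2} - 40 = -40 + O^{2}$)
$\left(t{\left(44,q \right)} - 3023\right) - 1067 = \left(\left(-40 + 44^{2}\right) - 3023\right) - 1067 = \left(\left(-40 + 1936\right) - 3023\right) - 1067 = \left(1896 - 3023\right) - 1067 = -1127 - 1067 = -2194$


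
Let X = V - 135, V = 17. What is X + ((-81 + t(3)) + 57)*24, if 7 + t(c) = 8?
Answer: -670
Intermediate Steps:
t(c) = 1 (t(c) = -7 + 8 = 1)
X = -118 (X = 17 - 135 = -118)
X + ((-81 + t(3)) + 57)*24 = -118 + ((-81 + 1) + 57)*24 = -118 + (-80 + 57)*24 = -118 - 23*24 = -118 - 552 = -670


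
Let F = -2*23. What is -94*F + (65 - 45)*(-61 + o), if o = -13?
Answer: 2844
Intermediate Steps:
F = -46
-94*F + (65 - 45)*(-61 + o) = -94*(-46) + (65 - 45)*(-61 - 13) = 4324 + 20*(-74) = 4324 - 1480 = 2844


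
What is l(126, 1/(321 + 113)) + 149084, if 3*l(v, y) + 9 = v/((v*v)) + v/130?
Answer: 3662928173/24570 ≈ 1.4908e+5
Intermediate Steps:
l(v, y) = -3 + 1/(3*v) + v/390 (l(v, y) = -3 + (v/((v*v)) + v/130)/3 = -3 + (v/(v²) + v*(1/130))/3 = -3 + (v/v² + v/130)/3 = -3 + (1/v + v/130)/3 = -3 + (1/(3*v) + v/390) = -3 + 1/(3*v) + v/390)
l(126, 1/(321 + 113)) + 149084 = (1/390)*(130 + 126*(-1170 + 126))/126 + 149084 = (1/390)*(1/126)*(130 + 126*(-1044)) + 149084 = (1/390)*(1/126)*(130 - 131544) + 149084 = (1/390)*(1/126)*(-131414) + 149084 = -65707/24570 + 149084 = 3662928173/24570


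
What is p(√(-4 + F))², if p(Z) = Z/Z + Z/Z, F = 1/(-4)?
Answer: 4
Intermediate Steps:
F = -¼ ≈ -0.25000
p(Z) = 2 (p(Z) = 1 + 1 = 2)
p(√(-4 + F))² = 2² = 4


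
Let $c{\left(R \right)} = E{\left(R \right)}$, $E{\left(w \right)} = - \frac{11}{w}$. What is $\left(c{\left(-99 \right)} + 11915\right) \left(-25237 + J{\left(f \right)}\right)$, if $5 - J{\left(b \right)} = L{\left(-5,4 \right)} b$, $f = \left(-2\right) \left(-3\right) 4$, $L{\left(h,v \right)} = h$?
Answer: $- \frac{2692910432}{9} \approx -2.9921 \cdot 10^{8}$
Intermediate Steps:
$c{\left(R \right)} = - \frac{11}{R}$
$f = 24$ ($f = 6 \cdot 4 = 24$)
$J{\left(b \right)} = 5 + 5 b$ ($J{\left(b \right)} = 5 - - 5 b = 5 + 5 b$)
$\left(c{\left(-99 \right)} + 11915\right) \left(-25237 + J{\left(f \right)}\right) = \left(- \frac{11}{-99} + 11915\right) \left(-25237 + \left(5 + 5 \cdot 24\right)\right) = \left(\left(-11\right) \left(- \frac{1}{99}\right) + 11915\right) \left(-25237 + \left(5 + 120\right)\right) = \left(\frac{1}{9} + 11915\right) \left(-25237 + 125\right) = \frac{107236}{9} \left(-25112\right) = - \frac{2692910432}{9}$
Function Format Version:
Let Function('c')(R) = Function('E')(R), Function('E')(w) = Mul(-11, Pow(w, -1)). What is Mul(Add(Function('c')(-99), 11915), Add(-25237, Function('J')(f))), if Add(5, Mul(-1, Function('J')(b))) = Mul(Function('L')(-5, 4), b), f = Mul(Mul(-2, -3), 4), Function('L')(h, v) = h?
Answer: Rational(-2692910432, 9) ≈ -2.9921e+8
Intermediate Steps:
Function('c')(R) = Mul(-11, Pow(R, -1))
f = 24 (f = Mul(6, 4) = 24)
Function('J')(b) = Add(5, Mul(5, b)) (Function('J')(b) = Add(5, Mul(-1, Mul(-5, b))) = Add(5, Mul(5, b)))
Mul(Add(Function('c')(-99), 11915), Add(-25237, Function('J')(f))) = Mul(Add(Mul(-11, Pow(-99, -1)), 11915), Add(-25237, Add(5, Mul(5, 24)))) = Mul(Add(Mul(-11, Rational(-1, 99)), 11915), Add(-25237, Add(5, 120))) = Mul(Add(Rational(1, 9), 11915), Add(-25237, 125)) = Mul(Rational(107236, 9), -25112) = Rational(-2692910432, 9)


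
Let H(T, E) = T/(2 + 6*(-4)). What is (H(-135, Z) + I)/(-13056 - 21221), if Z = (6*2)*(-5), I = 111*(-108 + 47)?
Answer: 148827/754094 ≈ 0.19736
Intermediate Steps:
I = -6771 (I = 111*(-61) = -6771)
Z = -60 (Z = 12*(-5) = -60)
H(T, E) = -T/22 (H(T, E) = T/(2 - 24) = T/(-22) = T*(-1/22) = -T/22)
(H(-135, Z) + I)/(-13056 - 21221) = (-1/22*(-135) - 6771)/(-13056 - 21221) = (135/22 - 6771)/(-34277) = -148827/22*(-1/34277) = 148827/754094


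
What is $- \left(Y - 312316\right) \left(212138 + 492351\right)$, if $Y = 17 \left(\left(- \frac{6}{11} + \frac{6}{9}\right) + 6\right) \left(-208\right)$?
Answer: $\frac{7763961922300}{33} \approx 2.3527 \cdot 10^{11}$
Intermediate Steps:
$Y = - \frac{714272}{33}$ ($Y = 17 \left(\left(\left(-6\right) \frac{1}{11} + 6 \cdot \frac{1}{9}\right) + 6\right) \left(-208\right) = 17 \left(\left(- \frac{6}{11} + \frac{2}{3}\right) + 6\right) \left(-208\right) = 17 \left(\frac{4}{33} + 6\right) \left(-208\right) = 17 \cdot \frac{202}{33} \left(-208\right) = \frac{3434}{33} \left(-208\right) = - \frac{714272}{33} \approx -21645.0$)
$- \left(Y - 312316\right) \left(212138 + 492351\right) = - \left(- \frac{714272}{33} - 312316\right) \left(212138 + 492351\right) = - \frac{\left(-11020700\right) 704489}{33} = \left(-1\right) \left(- \frac{7763961922300}{33}\right) = \frac{7763961922300}{33}$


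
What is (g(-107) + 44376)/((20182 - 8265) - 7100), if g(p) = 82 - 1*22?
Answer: 44436/4817 ≈ 9.2248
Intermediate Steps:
g(p) = 60 (g(p) = 82 - 22 = 60)
(g(-107) + 44376)/((20182 - 8265) - 7100) = (60 + 44376)/((20182 - 8265) - 7100) = 44436/(11917 - 7100) = 44436/4817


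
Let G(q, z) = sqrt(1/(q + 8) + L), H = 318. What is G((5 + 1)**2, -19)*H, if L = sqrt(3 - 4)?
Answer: 159*sqrt(11 + 484*I)/11 ≈ 227.43 + 222.32*I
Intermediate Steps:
L = I (L = sqrt(-1) = I ≈ 1.0*I)
G(q, z) = sqrt(I + 1/(8 + q)) (G(q, z) = sqrt(1/(q + 8) + I) = sqrt(1/(8 + q) + I) = sqrt(I + 1/(8 + q)))
G((5 + 1)**2, -19)*H = sqrt((1 + I*(8 + (5 + 1)**2))/(8 + (5 + 1)**2))*318 = sqrt((1 + I*(8 + 6**2))/(8 + 6**2))*318 = sqrt((1 + I*(8 + 36))/(8 + 36))*318 = sqrt((1 + I*44)/44)*318 = sqrt((1 + 44*I)/44)*318 = sqrt(1/44 + I)*318 = 318*sqrt(1/44 + I)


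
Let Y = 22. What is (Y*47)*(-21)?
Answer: -21714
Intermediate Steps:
(Y*47)*(-21) = (22*47)*(-21) = 1034*(-21) = -21714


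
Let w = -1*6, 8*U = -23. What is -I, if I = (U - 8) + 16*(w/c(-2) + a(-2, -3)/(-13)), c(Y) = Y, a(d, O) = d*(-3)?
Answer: -3093/104 ≈ -29.740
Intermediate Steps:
a(d, O) = -3*d
U = -23/8 (U = (⅛)*(-23) = -23/8 ≈ -2.8750)
w = -6
I = 3093/104 (I = (-23/8 - 8) + 16*(-6/(-2) - 3*(-2)/(-13)) = -87/8 + 16*(-6*(-½) + 6*(-1/13)) = -87/8 + 16*(3 - 6/13) = -87/8 + 16*(33/13) = -87/8 + 528/13 = 3093/104 ≈ 29.740)
-I = -1*3093/104 = -3093/104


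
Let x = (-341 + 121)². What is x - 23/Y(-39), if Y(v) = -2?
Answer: 96823/2 ≈ 48412.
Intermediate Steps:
x = 48400 (x = (-220)² = 48400)
x - 23/Y(-39) = 48400 - 23/(-2) = 48400 - 23*(-1)/2 = 48400 - 1*(-23/2) = 48400 + 23/2 = 96823/2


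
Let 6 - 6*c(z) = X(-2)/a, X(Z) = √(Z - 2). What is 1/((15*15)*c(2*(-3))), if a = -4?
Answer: 16/3625 - 4*I/10875 ≈ 0.0044138 - 0.00036782*I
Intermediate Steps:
X(Z) = √(-2 + Z)
c(z) = 1 + I/12 (c(z) = 1 - √(-2 - 2)/(6*(-4)) = 1 - √(-4)*(-1)/(6*4) = 1 - 2*I*(-1)/(6*4) = 1 - (-1)*I/12 = 1 + I/12)
1/((15*15)*c(2*(-3))) = 1/((15*15)*(1 + I/12)) = 1/(225*(1 + I/12)) = 1/(225 + 75*I/4) = 16*(225 - 75*I/4)/815625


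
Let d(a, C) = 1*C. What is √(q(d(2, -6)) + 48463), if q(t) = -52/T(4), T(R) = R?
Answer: 5*√1938 ≈ 220.11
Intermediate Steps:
d(a, C) = C
q(t) = -13 (q(t) = -52/4 = -52*¼ = -13)
√(q(d(2, -6)) + 48463) = √(-13 + 48463) = √48450 = 5*√1938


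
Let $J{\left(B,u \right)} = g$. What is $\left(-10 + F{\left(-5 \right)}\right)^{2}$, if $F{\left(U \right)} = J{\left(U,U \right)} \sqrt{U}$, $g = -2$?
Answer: $80 + 40 i \sqrt{5} \approx 80.0 + 89.443 i$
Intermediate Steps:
$J{\left(B,u \right)} = -2$
$F{\left(U \right)} = - 2 \sqrt{U}$
$\left(-10 + F{\left(-5 \right)}\right)^{2} = \left(-10 - 2 \sqrt{-5}\right)^{2} = \left(-10 - 2 i \sqrt{5}\right)^{2}$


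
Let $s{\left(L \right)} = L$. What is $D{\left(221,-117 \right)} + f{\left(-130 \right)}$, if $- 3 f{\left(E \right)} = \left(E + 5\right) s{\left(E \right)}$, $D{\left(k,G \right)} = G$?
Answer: $- \frac{16601}{3} \approx -5533.7$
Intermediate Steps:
$f{\left(E \right)} = - \frac{E \left(5 + E\right)}{3}$ ($f{\left(E \right)} = - \frac{\left(E + 5\right) E}{3} = - \frac{\left(5 + E\right) E}{3} = - \frac{E \left(5 + E\right)}{3}$)
$D{\left(221,-117 \right)} + f{\left(-130 \right)} = -117 - - \frac{130 \left(5 - 130\right)}{3} = -117 - \left(- \frac{130}{3}\right) \left(-125\right) = -117 - \frac{16250}{3} = - \frac{16601}{3}$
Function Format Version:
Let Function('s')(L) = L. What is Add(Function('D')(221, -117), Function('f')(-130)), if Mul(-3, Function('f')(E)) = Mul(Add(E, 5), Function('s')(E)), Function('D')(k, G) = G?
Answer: Rational(-16601, 3) ≈ -5533.7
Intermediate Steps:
Function('f')(E) = Mul(Rational(-1, 3), E, Add(5, E)) (Function('f')(E) = Mul(Rational(-1, 3), Mul(Add(E, 5), E)) = Mul(Rational(-1, 3), Mul(Add(5, E), E)) = Mul(Rational(-1, 3), Mul(E, Add(5, E))) = Mul(Rational(-1, 3), E, Add(5, E)))
Add(Function('D')(221, -117), Function('f')(-130)) = Add(-117, Mul(Rational(-1, 3), -130, Add(5, -130))) = Add(-117, Mul(Rational(-1, 3), -130, -125)) = Add(-117, Rational(-16250, 3)) = Rational(-16601, 3)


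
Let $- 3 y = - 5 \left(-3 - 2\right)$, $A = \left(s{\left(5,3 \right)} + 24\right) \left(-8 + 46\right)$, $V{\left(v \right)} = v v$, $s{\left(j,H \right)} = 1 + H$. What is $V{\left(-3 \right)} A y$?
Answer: $-79800$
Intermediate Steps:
$V{\left(v \right)} = v^{2}$
$A = 1064$ ($A = \left(\left(1 + 3\right) + 24\right) \left(-8 + 46\right) = \left(4 + 24\right) 38 = 28 \cdot 38 = 1064$)
$y = - \frac{25}{3}$ ($y = - \frac{\left(-5\right) \left(-3 - 2\right)}{3} = - \frac{\left(-5\right) \left(-5\right)}{3} = \left(- \frac{1}{3}\right) 25 = - \frac{25}{3} \approx -8.3333$)
$V{\left(-3 \right)} A y = \left(-3\right)^{2} \cdot 1064 \left(- \frac{25}{3}\right) = 9 \cdot 1064 \left(- \frac{25}{3}\right) = 9576 \left(- \frac{25}{3}\right) = -79800$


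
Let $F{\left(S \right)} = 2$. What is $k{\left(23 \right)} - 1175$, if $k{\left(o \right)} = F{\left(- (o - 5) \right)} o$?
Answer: $-1129$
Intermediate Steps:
$k{\left(o \right)} = 2 o$
$k{\left(23 \right)} - 1175 = 2 \cdot 23 - 1175 = 46 - 1175 = -1129$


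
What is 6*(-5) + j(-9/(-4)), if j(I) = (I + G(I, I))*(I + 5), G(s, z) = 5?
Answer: 361/16 ≈ 22.563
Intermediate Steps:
j(I) = (5 + I)² (j(I) = (I + 5)*(I + 5) = (5 + I)*(5 + I) = (5 + I)²)
6*(-5) + j(-9/(-4)) = 6*(-5) + (25 + (-9/(-4))² + 10*(-9/(-4))) = -30 + (25 + (-9*(-¼))² + 10*(-9*(-¼))) = -30 + (25 + (9/4)² + 10*(9/4)) = -30 + (25 + 81/16 + 45/2) = -30 + 841/16 = 361/16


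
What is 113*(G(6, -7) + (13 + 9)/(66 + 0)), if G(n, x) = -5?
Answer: -1582/3 ≈ -527.33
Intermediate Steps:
113*(G(6, -7) + (13 + 9)/(66 + 0)) = 113*(-5 + (13 + 9)/(66 + 0)) = 113*(-5 + 22/66) = 113*(-5 + 22*(1/66)) = 113*(-5 + ⅓) = 113*(-14/3) = -1582/3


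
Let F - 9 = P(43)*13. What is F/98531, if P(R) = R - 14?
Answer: 386/98531 ≈ 0.0039175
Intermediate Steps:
P(R) = -14 + R
F = 386 (F = 9 + (-14 + 43)*13 = 9 + 29*13 = 9 + 377 = 386)
F/98531 = 386/98531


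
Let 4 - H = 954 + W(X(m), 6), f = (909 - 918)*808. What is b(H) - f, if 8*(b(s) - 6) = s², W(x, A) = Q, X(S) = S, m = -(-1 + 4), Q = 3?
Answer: 966433/8 ≈ 1.2080e+5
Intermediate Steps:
m = -3 (m = -1*3 = -3)
f = -7272 (f = -9*808 = -7272)
W(x, A) = 3
H = -953 (H = 4 - (954 + 3) = 4 - 1*957 = 4 - 957 = -953)
b(s) = 6 + s²/8
b(H) - f = (6 + (⅛)*(-953)²) - 1*(-7272) = (6 + (⅛)*908209) + 7272 = (6 + 908209/8) + 7272 = 908257/8 + 7272 = 966433/8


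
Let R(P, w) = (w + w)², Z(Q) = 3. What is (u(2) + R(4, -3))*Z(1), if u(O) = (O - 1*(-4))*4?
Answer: 180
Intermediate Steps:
u(O) = 16 + 4*O (u(O) = (O + 4)*4 = (4 + O)*4 = 16 + 4*O)
R(P, w) = 4*w² (R(P, w) = (2*w)² = 4*w²)
(u(2) + R(4, -3))*Z(1) = ((16 + 4*2) + 4*(-3)²)*3 = ((16 + 8) + 4*9)*3 = (24 + 36)*3 = 60*3 = 180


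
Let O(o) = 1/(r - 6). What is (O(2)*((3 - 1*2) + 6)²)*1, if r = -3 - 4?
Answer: -49/13 ≈ -3.7692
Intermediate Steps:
r = -7
O(o) = -1/13 (O(o) = 1/(-7 - 6) = 1/(-13) = -1/13)
(O(2)*((3 - 1*2) + 6)²)*1 = -((3 - 1*2) + 6)²/13*1 = -((3 - 2) + 6)²/13*1 = -(1 + 6)²/13*1 = -1/13*7²*1 = -1/13*49*1 = -49/13*1 = -49/13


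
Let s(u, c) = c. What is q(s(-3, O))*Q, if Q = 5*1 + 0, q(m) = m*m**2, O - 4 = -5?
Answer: -5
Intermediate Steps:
O = -1 (O = 4 - 5 = -1)
q(m) = m**3
Q = 5 (Q = 5 + 0 = 5)
q(s(-3, O))*Q = (-1)**3*5 = -1*5 = -5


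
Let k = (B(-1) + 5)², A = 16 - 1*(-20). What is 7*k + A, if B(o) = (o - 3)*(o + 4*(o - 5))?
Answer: 77211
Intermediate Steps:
A = 36 (A = 16 + 20 = 36)
B(o) = (-20 + 5*o)*(-3 + o) (B(o) = (-3 + o)*(o + 4*(-5 + o)) = (-3 + o)*(o + (-20 + 4*o)) = (-3 + o)*(-20 + 5*o) = (-20 + 5*o)*(-3 + o))
k = 11025 (k = ((60 - 35*(-1) + 5*(-1)²) + 5)² = ((60 + 35 + 5*1) + 5)² = ((60 + 35 + 5) + 5)² = (100 + 5)² = 105² = 11025)
7*k + A = 7*11025 + 36 = 77175 + 36 = 77211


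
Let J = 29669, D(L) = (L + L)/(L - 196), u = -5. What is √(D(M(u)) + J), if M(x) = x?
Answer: √1198659279/201 ≈ 172.25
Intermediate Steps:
D(L) = 2*L/(-196 + L) (D(L) = (2*L)/(-196 + L) = 2*L/(-196 + L))
√(D(M(u)) + J) = √(2*(-5)/(-196 - 5) + 29669) = √(2*(-5)/(-201) + 29669) = √(2*(-5)*(-1/201) + 29669) = √(10/201 + 29669) = √(5963479/201) = √1198659279/201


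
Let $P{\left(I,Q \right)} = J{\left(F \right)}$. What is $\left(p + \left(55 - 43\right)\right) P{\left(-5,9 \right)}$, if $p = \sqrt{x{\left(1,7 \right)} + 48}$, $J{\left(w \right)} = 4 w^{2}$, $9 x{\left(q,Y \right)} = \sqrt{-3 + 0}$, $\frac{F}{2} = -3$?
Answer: $1728 + 48 \sqrt{432 + i \sqrt{3}} \approx 2725.7 + 2.0 i$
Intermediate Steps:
$F = -6$ ($F = 2 \left(-3\right) = -6$)
$x{\left(q,Y \right)} = \frac{i \sqrt{3}}{9}$ ($x{\left(q,Y \right)} = \frac{\sqrt{-3 + 0}}{9} = \frac{\sqrt{-3}}{9} = \frac{i \sqrt{3}}{9}$)
$P{\left(I,Q \right)} = 144$ ($P{\left(I,Q \right)} = 4 \left(-6\right)^{2} = 4 \cdot 36 = 144$)
$p = \sqrt{48 + \frac{i \sqrt{3}}{9}}$ ($p = \sqrt{\frac{i \sqrt{3}}{9} + 48} = \sqrt{48 + \frac{i \sqrt{3}}{9}} \approx 6.9282 + 0.01389 i$)
$\left(p + \left(55 - 43\right)\right) P{\left(-5,9 \right)} = \left(\frac{\sqrt{432 + i \sqrt{3}}}{3} + \left(55 - 43\right)\right) 144 = \left(\frac{\sqrt{432 + i \sqrt{3}}}{3} + 12\right) 144 = \left(12 + \frac{\sqrt{432 + i \sqrt{3}}}{3}\right) 144 = 1728 + 48 \sqrt{432 + i \sqrt{3}}$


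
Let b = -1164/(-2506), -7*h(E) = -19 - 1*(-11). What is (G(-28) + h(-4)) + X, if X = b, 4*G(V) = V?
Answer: -6757/1253 ≈ -5.3927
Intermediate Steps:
G(V) = V/4
h(E) = 8/7 (h(E) = -(-19 - 1*(-11))/7 = -(-19 + 11)/7 = -1/7*(-8) = 8/7)
b = 582/1253 (b = -1164*(-1/2506) = 582/1253 ≈ 0.46449)
X = 582/1253 ≈ 0.46449
(G(-28) + h(-4)) + X = ((1/4)*(-28) + 8/7) + 582/1253 = (-7 + 8/7) + 582/1253 = -41/7 + 582/1253 = -6757/1253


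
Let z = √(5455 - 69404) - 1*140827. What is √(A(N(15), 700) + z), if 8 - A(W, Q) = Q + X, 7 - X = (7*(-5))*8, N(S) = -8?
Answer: √(-141806 + I*√63949) ≈ 0.336 + 376.57*I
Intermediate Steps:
X = 287 (X = 7 - 7*(-5)*8 = 7 - (-35)*8 = 7 - 1*(-280) = 7 + 280 = 287)
A(W, Q) = -279 - Q (A(W, Q) = 8 - (Q + 287) = 8 - (287 + Q) = 8 + (-287 - Q) = -279 - Q)
z = -140827 + I*√63949 (z = √(-63949) - 140827 = I*√63949 - 140827 = -140827 + I*√63949 ≈ -1.4083e+5 + 252.88*I)
√(A(N(15), 700) + z) = √((-279 - 1*700) + (-140827 + I*√63949)) = √((-279 - 700) + (-140827 + I*√63949)) = √(-979 + (-140827 + I*√63949)) = √(-141806 + I*√63949)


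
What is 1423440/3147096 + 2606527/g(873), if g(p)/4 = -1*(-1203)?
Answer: 342076678703/630992748 ≈ 542.13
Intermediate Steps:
g(p) = 4812 (g(p) = 4*(-1*(-1203)) = 4*1203 = 4812)
1423440/3147096 + 2606527/g(873) = 1423440/3147096 + 2606527/4812 = 1423440*(1/3147096) + 2606527*(1/4812) = 59310/131129 + 2606527/4812 = 342076678703/630992748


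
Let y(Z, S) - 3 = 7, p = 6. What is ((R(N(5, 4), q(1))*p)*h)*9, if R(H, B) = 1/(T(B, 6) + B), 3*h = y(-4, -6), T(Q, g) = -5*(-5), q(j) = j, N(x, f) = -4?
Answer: 90/13 ≈ 6.9231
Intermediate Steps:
y(Z, S) = 10 (y(Z, S) = 3 + 7 = 10)
T(Q, g) = 25
h = 10/3 (h = (⅓)*10 = 10/3 ≈ 3.3333)
R(H, B) = 1/(25 + B)
((R(N(5, 4), q(1))*p)*h)*9 = ((6/(25 + 1))*(10/3))*9 = ((6/26)*(10/3))*9 = (((1/26)*6)*(10/3))*9 = ((3/13)*(10/3))*9 = (10/13)*9 = 90/13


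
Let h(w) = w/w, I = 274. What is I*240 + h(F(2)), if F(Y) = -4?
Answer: 65761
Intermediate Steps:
h(w) = 1
I*240 + h(F(2)) = 274*240 + 1 = 65760 + 1 = 65761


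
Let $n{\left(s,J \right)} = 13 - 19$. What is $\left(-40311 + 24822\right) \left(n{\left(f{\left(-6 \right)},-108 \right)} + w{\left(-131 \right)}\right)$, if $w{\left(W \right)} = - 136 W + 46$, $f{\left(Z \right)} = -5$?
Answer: $-276571584$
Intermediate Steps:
$w{\left(W \right)} = 46 - 136 W$
$n{\left(s,J \right)} = -6$ ($n{\left(s,J \right)} = 13 - 19 = -6$)
$\left(-40311 + 24822\right) \left(n{\left(f{\left(-6 \right)},-108 \right)} + w{\left(-131 \right)}\right) = \left(-40311 + 24822\right) \left(-6 + \left(46 - -17816\right)\right) = - 15489 \left(-6 + \left(46 + 17816\right)\right) = - 15489 \left(-6 + 17862\right) = \left(-15489\right) 17856 = -276571584$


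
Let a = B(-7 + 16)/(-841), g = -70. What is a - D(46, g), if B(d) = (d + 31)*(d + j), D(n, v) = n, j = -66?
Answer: -36406/841 ≈ -43.289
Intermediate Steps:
B(d) = (-66 + d)*(31 + d) (B(d) = (d + 31)*(d - 66) = (31 + d)*(-66 + d) = (-66 + d)*(31 + d))
a = 2280/841 (a = (-2046 + (-7 + 16)² - 35*(-7 + 16))/(-841) = (-2046 + 9² - 35*9)*(-1/841) = (-2046 + 81 - 315)*(-1/841) = -2280*(-1/841) = 2280/841 ≈ 2.7111)
a - D(46, g) = 2280/841 - 1*46 = 2280/841 - 46 = -36406/841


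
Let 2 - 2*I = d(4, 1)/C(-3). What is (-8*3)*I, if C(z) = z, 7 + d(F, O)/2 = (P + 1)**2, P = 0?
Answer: 24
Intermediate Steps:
d(F, O) = -12 (d(F, O) = -14 + 2*(0 + 1)**2 = -14 + 2*1**2 = -14 + 2*1 = -14 + 2 = -12)
I = -1 (I = 1 - (-6)/(-3) = 1 - (-6)*(-1)/3 = 1 - 1/2*4 = 1 - 2 = -1)
(-8*3)*I = -8*3*(-1) = -24*(-1) = 24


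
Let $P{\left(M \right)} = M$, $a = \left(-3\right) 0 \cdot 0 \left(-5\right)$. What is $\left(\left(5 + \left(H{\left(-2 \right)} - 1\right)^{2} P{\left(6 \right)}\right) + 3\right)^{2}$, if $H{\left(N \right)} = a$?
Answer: $196$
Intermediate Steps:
$a = 0$ ($a = 0 \cdot 0 \left(-5\right) = 0 \left(-5\right) = 0$)
$H{\left(N \right)} = 0$
$\left(\left(5 + \left(H{\left(-2 \right)} - 1\right)^{2} P{\left(6 \right)}\right) + 3\right)^{2} = \left(\left(5 + \left(0 - 1\right)^{2} \cdot 6\right) + 3\right)^{2} = \left(\left(5 + \left(-1\right)^{2} \cdot 6\right) + 3\right)^{2} = \left(\left(5 + 1 \cdot 6\right) + 3\right)^{2} = \left(\left(5 + 6\right) + 3\right)^{2} = \left(11 + 3\right)^{2} = 14^{2} = 196$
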